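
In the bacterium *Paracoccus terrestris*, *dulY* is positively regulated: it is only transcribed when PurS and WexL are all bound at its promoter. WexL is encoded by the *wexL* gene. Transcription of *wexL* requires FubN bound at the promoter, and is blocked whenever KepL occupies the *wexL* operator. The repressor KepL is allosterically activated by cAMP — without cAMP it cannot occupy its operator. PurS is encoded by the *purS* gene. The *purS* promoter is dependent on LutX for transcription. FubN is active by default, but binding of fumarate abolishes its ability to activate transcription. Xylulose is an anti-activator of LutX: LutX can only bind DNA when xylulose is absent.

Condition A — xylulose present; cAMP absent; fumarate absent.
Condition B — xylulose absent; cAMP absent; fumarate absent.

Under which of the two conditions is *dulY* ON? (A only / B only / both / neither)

B only

Condition A:
Xylulose is present, so LutX is inactive.
Required activator LutX is absent, so *purS* is not transcribed.
So PurS is not produced.
cAMP is absent, so KepL is inactive.
Fumarate is absent, so FubN is active.
No repressor is bound and FubN is active, so *wexL* is transcribed.
So WexL is produced and active.
Required activator PurS is absent, so *dulY* is not transcribed.
→ *dulY* is OFF in A.
Condition B:
Xylulose is absent, so LutX is active.
No repressor is bound and LutX is active, so *purS* is transcribed.
So PurS is produced and active.
cAMP is absent, so KepL is inactive.
Fumarate is absent, so FubN is active.
No repressor is bound and FubN is active, so *wexL* is transcribed.
So WexL is produced and active.
No repressor is bound and PurS and WexL are active, so *dulY* is transcribed.
→ *dulY* is ON in B.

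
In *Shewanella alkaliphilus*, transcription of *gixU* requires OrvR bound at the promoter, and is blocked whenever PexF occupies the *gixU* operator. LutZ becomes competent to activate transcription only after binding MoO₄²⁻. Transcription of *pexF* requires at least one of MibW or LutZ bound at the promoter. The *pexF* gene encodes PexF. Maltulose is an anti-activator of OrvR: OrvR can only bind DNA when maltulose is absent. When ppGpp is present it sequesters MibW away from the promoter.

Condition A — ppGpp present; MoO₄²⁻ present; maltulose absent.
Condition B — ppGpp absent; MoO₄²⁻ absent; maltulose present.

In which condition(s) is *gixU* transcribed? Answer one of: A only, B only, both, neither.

neither

Condition A:
ppGpp is present, so MibW is inactive.
MoO₄²⁻ is present, so LutZ is active.
Activator LutZ is present, so *pexF* is transcribed.
So PexF is produced and active.
Maltulose is absent, so OrvR is active.
With repressor PexF bound, *gixU* is not transcribed.
→ *gixU* is OFF in A.
Condition B:
ppGpp is absent, so MibW is active.
MoO₄²⁻ is absent, so LutZ is inactive.
Activator MibW is present, so *pexF* is transcribed.
So PexF is produced and active.
Maltulose is present, so OrvR is inactive.
With repressor PexF bound, *gixU* is not transcribed.
→ *gixU* is OFF in B.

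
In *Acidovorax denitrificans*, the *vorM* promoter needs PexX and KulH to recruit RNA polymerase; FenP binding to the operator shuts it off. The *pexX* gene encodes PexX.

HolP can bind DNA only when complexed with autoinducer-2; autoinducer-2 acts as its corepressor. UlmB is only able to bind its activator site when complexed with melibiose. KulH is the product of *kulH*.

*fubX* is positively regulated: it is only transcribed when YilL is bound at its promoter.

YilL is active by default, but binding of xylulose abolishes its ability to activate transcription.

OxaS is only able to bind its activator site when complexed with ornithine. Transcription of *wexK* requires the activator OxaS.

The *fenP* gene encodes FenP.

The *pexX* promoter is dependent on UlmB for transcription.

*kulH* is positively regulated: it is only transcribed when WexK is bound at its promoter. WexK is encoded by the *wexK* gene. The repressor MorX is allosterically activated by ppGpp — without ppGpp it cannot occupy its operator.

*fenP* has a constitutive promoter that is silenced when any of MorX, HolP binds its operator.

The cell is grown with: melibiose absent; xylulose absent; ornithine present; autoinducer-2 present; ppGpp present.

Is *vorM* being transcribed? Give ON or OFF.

Melibiose is absent, so UlmB is inactive.
Required activator UlmB is absent, so *pexX* is not transcribed.
So PexX is not produced.
ppGpp is present, so MorX is active.
Autoinducer-2 is present, so HolP is active.
With repressor MorX bound, *fenP* is not transcribed.
So FenP is not produced.
Ornithine is present, so OxaS is active.
No repressor is bound and OxaS is active, so *wexK* is transcribed.
So WexK is produced and active.
No repressor is bound and WexK is active, so *kulH* is transcribed.
So KulH is produced and active.
Required activator PexX is absent, so *vorM* is not transcribed.

OFF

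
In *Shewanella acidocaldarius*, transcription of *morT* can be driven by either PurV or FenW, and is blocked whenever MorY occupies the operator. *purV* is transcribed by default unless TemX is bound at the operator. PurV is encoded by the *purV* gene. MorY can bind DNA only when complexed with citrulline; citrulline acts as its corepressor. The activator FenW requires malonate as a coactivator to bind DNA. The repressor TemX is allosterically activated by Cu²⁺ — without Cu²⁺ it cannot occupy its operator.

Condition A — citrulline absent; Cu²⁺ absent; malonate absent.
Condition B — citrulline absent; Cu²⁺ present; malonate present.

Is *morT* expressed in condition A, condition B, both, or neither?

both

Condition A:
Citrulline is absent, so MorY is inactive.
Cu²⁺ is absent, so TemX is inactive.
With no repressor bound, *purV* is transcribed.
So PurV is produced and active.
Malonate is absent, so FenW is inactive.
Activator PurV is present, so *morT* is transcribed.
→ *morT* is ON in A.
Condition B:
Citrulline is absent, so MorY is inactive.
Cu²⁺ is present, so TemX is active.
With repressor TemX bound, *purV* is not transcribed.
So PurV is not produced.
Malonate is present, so FenW is active.
Activator FenW is present, so *morT* is transcribed.
→ *morT* is ON in B.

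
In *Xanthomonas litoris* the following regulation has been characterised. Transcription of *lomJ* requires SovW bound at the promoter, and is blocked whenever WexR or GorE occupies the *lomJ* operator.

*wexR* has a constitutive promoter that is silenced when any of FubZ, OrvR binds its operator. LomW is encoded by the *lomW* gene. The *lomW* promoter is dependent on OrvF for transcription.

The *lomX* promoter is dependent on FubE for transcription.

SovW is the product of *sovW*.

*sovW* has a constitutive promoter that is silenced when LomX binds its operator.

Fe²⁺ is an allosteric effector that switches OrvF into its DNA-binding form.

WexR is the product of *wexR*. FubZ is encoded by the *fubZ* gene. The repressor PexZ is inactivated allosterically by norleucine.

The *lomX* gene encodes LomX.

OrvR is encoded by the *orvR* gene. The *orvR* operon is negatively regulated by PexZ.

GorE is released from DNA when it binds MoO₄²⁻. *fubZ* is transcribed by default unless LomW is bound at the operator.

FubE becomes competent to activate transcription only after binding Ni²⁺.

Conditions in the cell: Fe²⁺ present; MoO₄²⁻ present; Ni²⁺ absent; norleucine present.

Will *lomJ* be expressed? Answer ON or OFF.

ON

Fe²⁺ is present, so OrvF is active.
No repressor is bound and OrvF is active, so *lomW* is transcribed.
So LomW is produced and active.
With repressor LomW bound, *fubZ* is not transcribed.
So FubZ is not produced.
Norleucine is present, so PexZ is inactive.
With no repressor bound, *orvR* is transcribed.
So OrvR is produced and active.
With repressor OrvR bound, *wexR* is not transcribed.
So WexR is not produced.
Ni²⁺ is absent, so FubE is inactive.
Required activator FubE is absent, so *lomX* is not transcribed.
So LomX is not produced.
With no repressor bound, *sovW* is transcribed.
So SovW is produced and active.
MoO₄²⁻ is present, so GorE is inactive.
No repressor is bound and SovW is active, so *lomJ* is transcribed.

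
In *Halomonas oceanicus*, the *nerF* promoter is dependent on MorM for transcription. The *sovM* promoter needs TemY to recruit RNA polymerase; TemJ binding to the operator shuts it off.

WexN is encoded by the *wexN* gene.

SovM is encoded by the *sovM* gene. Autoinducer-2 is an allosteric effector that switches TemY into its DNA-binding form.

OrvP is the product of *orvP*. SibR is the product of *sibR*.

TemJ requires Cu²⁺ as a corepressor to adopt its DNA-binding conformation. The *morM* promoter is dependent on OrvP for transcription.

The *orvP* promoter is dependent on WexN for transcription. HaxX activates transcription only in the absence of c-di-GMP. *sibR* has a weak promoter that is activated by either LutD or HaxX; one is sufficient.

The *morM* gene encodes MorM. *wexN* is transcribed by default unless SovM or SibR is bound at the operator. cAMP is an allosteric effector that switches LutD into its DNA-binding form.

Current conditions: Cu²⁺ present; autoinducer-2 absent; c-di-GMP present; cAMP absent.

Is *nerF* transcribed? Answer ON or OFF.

ON

Autoinducer-2 is absent, so TemY is inactive.
Cu²⁺ is present, so TemJ is active.
With repressor TemJ bound, *sovM* is not transcribed.
So SovM is not produced.
cAMP is absent, so LutD is inactive.
c-di-GMP is present, so HaxX is inactive.
No activator is available at the *sibR* promoter, so *sibR* is not transcribed.
So SibR is not produced.
With no repressor bound, *wexN* is transcribed.
So WexN is produced and active.
No repressor is bound and WexN is active, so *orvP* is transcribed.
So OrvP is produced and active.
No repressor is bound and OrvP is active, so *morM* is transcribed.
So MorM is produced and active.
No repressor is bound and MorM is active, so *nerF* is transcribed.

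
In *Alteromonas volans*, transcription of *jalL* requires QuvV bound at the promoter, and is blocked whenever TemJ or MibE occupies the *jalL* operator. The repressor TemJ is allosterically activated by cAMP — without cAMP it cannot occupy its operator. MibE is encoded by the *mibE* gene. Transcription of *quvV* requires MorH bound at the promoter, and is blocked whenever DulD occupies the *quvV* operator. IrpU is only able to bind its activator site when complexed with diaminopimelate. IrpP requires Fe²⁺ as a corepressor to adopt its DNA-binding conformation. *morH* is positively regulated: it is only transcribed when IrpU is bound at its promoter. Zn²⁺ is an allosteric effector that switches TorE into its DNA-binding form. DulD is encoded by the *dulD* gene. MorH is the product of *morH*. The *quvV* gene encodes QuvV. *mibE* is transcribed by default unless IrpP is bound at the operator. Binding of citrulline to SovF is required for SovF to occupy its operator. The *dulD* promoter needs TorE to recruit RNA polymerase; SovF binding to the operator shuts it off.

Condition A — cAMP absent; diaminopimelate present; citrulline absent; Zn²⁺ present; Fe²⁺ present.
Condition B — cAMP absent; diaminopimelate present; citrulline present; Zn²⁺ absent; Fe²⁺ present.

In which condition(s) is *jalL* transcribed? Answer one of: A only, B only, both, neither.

Condition A:
cAMP is absent, so TemJ is inactive.
Diaminopimelate is present, so IrpU is active.
No repressor is bound and IrpU is active, so *morH* is transcribed.
So MorH is produced and active.
Citrulline is absent, so SovF is inactive.
Zn²⁺ is present, so TorE is active.
No repressor is bound and TorE is active, so *dulD* is transcribed.
So DulD is produced and active.
With repressor DulD bound, *quvV* is not transcribed.
So QuvV is not produced.
Fe²⁺ is present, so IrpP is active.
With repressor IrpP bound, *mibE* is not transcribed.
So MibE is not produced.
Required activator QuvV is absent, so *jalL* is not transcribed.
→ *jalL* is OFF in A.
Condition B:
cAMP is absent, so TemJ is inactive.
Diaminopimelate is present, so IrpU is active.
No repressor is bound and IrpU is active, so *morH* is transcribed.
So MorH is produced and active.
Citrulline is present, so SovF is active.
Zn²⁺ is absent, so TorE is inactive.
With repressor SovF bound, *dulD* is not transcribed.
So DulD is not produced.
No repressor is bound and MorH is active, so *quvV* is transcribed.
So QuvV is produced and active.
Fe²⁺ is present, so IrpP is active.
With repressor IrpP bound, *mibE* is not transcribed.
So MibE is not produced.
No repressor is bound and QuvV is active, so *jalL* is transcribed.
→ *jalL* is ON in B.

B only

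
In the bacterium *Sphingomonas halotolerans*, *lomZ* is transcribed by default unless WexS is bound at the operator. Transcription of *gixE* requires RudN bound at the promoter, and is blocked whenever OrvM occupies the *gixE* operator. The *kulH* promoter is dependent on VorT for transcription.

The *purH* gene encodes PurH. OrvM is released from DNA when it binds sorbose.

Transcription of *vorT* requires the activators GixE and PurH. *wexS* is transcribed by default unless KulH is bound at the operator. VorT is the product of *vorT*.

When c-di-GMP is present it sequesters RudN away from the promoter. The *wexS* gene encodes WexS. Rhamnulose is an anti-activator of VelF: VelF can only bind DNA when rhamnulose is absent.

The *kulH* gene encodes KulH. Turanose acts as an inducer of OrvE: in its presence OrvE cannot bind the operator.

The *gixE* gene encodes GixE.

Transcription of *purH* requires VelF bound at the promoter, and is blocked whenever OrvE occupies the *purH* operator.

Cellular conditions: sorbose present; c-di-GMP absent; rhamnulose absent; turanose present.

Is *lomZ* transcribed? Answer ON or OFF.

ON

Sorbose is present, so OrvM is inactive.
c-di-GMP is absent, so RudN is active.
No repressor is bound and RudN is active, so *gixE* is transcribed.
So GixE is produced and active.
Turanose is present, so OrvE is inactive.
Rhamnulose is absent, so VelF is active.
No repressor is bound and VelF is active, so *purH* is transcribed.
So PurH is produced and active.
No repressor is bound and GixE and PurH are active, so *vorT* is transcribed.
So VorT is produced and active.
No repressor is bound and VorT is active, so *kulH* is transcribed.
So KulH is produced and active.
With repressor KulH bound, *wexS* is not transcribed.
So WexS is not produced.
With no repressor bound, *lomZ* is transcribed.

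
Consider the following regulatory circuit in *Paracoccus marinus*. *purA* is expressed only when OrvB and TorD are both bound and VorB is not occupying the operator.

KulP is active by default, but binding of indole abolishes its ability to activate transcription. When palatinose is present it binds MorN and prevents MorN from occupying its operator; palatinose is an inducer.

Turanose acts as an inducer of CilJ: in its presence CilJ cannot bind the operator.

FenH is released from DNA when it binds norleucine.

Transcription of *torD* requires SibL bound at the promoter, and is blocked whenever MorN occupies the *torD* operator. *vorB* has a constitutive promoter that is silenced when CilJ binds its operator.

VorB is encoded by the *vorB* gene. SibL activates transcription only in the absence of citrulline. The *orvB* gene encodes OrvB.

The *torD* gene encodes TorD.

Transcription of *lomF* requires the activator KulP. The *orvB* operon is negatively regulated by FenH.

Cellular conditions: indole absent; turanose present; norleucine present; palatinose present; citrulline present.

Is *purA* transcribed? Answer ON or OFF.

Norleucine is present, so FenH is inactive.
With no repressor bound, *orvB* is transcribed.
So OrvB is produced and active.
Palatinose is present, so MorN is inactive.
Citrulline is present, so SibL is inactive.
Required activator SibL is absent, so *torD* is not transcribed.
So TorD is not produced.
Turanose is present, so CilJ is inactive.
With no repressor bound, *vorB* is transcribed.
So VorB is produced and active.
With repressor VorB bound, *purA* is not transcribed.

OFF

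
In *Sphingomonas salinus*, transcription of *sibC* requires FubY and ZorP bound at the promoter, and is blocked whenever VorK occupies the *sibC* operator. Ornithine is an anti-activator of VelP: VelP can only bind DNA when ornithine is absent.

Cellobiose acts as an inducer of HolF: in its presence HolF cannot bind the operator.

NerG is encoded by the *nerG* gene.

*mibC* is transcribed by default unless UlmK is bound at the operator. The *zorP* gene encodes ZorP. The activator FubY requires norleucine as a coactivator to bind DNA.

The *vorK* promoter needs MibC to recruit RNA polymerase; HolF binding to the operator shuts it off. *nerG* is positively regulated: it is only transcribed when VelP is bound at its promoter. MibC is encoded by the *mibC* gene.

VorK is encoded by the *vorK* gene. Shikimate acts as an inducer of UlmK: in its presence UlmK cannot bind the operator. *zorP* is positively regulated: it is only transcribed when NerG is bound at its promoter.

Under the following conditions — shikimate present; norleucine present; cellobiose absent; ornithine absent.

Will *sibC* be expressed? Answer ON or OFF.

ON

Norleucine is present, so FubY is active.
Shikimate is present, so UlmK is inactive.
With no repressor bound, *mibC* is transcribed.
So MibC is produced and active.
Cellobiose is absent, so HolF is active.
With repressor HolF bound, *vorK* is not transcribed.
So VorK is not produced.
Ornithine is absent, so VelP is active.
No repressor is bound and VelP is active, so *nerG* is transcribed.
So NerG is produced and active.
No repressor is bound and NerG is active, so *zorP* is transcribed.
So ZorP is produced and active.
No repressor is bound and FubY and ZorP are active, so *sibC* is transcribed.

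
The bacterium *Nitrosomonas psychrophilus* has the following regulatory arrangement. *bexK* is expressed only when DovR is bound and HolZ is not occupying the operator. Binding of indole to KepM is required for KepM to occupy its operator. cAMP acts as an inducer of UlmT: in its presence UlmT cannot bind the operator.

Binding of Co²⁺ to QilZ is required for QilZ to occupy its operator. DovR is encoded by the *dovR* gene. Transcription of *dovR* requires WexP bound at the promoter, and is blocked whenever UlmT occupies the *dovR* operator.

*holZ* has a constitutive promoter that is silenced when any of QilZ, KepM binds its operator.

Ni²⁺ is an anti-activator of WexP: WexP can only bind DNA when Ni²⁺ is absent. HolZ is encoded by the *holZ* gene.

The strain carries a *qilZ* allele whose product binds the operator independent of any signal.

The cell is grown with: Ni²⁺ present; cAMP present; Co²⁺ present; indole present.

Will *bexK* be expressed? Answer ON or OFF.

QilZ is constitutively active in this strain.
Indole is present, so KepM is active.
With repressor QilZ bound, *holZ* is not transcribed.
So HolZ is not produced.
cAMP is present, so UlmT is inactive.
Ni²⁺ is present, so WexP is inactive.
Required activator WexP is absent, so *dovR* is not transcribed.
So DovR is not produced.
Required activator DovR is absent, so *bexK* is not transcribed.

OFF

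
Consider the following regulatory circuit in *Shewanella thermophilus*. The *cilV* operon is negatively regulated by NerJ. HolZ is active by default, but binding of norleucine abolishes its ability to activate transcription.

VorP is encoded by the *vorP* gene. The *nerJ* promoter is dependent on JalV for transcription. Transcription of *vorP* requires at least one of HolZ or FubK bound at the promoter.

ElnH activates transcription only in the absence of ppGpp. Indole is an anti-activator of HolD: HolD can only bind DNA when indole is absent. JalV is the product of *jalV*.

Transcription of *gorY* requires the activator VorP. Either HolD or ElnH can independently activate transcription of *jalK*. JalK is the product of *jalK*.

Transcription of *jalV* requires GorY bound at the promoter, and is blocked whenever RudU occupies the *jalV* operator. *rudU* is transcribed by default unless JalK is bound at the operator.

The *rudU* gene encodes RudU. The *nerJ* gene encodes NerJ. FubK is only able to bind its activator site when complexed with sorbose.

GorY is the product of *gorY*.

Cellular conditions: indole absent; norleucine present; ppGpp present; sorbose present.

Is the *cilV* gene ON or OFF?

Indole is absent, so HolD is active.
ppGpp is present, so ElnH is inactive.
Activator HolD is present, so *jalK* is transcribed.
So JalK is produced and active.
With repressor JalK bound, *rudU* is not transcribed.
So RudU is not produced.
Norleucine is present, so HolZ is inactive.
Sorbose is present, so FubK is active.
Activator FubK is present, so *vorP* is transcribed.
So VorP is produced and active.
No repressor is bound and VorP is active, so *gorY* is transcribed.
So GorY is produced and active.
No repressor is bound and GorY is active, so *jalV* is transcribed.
So JalV is produced and active.
No repressor is bound and JalV is active, so *nerJ* is transcribed.
So NerJ is produced and active.
With repressor NerJ bound, *cilV* is not transcribed.

OFF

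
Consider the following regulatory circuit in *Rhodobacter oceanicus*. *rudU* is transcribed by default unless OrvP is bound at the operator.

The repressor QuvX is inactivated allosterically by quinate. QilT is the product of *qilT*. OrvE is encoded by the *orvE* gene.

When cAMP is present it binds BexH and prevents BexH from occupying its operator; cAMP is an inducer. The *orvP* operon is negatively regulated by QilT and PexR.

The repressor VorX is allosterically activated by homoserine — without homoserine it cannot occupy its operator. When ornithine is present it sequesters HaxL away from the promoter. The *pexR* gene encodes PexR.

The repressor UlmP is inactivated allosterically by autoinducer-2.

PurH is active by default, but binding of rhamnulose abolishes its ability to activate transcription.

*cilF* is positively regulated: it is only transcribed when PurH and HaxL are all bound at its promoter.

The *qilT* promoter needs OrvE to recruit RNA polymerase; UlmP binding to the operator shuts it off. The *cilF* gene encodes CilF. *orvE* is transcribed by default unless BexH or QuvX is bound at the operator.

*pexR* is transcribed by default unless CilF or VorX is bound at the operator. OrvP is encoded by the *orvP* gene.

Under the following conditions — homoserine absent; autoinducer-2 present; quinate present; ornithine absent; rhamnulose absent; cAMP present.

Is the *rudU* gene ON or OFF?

ON

cAMP is present, so BexH is inactive.
Quinate is present, so QuvX is inactive.
With no repressor bound, *orvE* is transcribed.
So OrvE is produced and active.
Autoinducer-2 is present, so UlmP is inactive.
No repressor is bound and OrvE is active, so *qilT* is transcribed.
So QilT is produced and active.
Rhamnulose is absent, so PurH is active.
Ornithine is absent, so HaxL is active.
No repressor is bound and PurH and HaxL are active, so *cilF* is transcribed.
So CilF is produced and active.
Homoserine is absent, so VorX is inactive.
With repressor CilF bound, *pexR* is not transcribed.
So PexR is not produced.
With repressor QilT bound, *orvP* is not transcribed.
So OrvP is not produced.
With no repressor bound, *rudU* is transcribed.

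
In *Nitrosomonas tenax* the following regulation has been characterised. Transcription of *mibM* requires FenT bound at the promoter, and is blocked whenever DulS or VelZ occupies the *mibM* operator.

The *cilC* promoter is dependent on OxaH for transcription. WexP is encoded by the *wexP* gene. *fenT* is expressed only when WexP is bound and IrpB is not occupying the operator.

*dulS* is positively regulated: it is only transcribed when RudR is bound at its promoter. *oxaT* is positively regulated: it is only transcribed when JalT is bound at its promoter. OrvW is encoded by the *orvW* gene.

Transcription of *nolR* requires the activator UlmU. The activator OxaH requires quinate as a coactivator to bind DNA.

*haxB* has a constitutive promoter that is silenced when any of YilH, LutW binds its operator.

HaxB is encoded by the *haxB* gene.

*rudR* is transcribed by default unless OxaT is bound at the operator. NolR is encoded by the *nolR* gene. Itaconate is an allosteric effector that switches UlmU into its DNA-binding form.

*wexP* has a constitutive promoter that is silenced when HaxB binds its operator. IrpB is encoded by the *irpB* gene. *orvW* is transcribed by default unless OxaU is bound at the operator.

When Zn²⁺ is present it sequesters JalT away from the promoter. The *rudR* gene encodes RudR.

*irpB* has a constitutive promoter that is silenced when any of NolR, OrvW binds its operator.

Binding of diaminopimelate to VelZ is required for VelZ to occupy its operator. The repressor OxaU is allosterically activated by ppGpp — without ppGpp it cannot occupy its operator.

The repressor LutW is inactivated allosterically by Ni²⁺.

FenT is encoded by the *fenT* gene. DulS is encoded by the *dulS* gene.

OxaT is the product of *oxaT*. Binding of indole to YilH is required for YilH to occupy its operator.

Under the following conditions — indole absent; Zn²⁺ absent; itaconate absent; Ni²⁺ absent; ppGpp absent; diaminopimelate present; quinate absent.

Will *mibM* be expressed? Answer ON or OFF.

Zn²⁺ is absent, so JalT is active.
No repressor is bound and JalT is active, so *oxaT* is transcribed.
So OxaT is produced and active.
With repressor OxaT bound, *rudR* is not transcribed.
So RudR is not produced.
Required activator RudR is absent, so *dulS* is not transcribed.
So DulS is not produced.
Indole is absent, so YilH is inactive.
Ni²⁺ is absent, so LutW is active.
With repressor LutW bound, *haxB* is not transcribed.
So HaxB is not produced.
With no repressor bound, *wexP* is transcribed.
So WexP is produced and active.
Itaconate is absent, so UlmU is inactive.
Required activator UlmU is absent, so *nolR* is not transcribed.
So NolR is not produced.
ppGpp is absent, so OxaU is inactive.
With no repressor bound, *orvW* is transcribed.
So OrvW is produced and active.
With repressor OrvW bound, *irpB* is not transcribed.
So IrpB is not produced.
No repressor is bound and WexP is active, so *fenT* is transcribed.
So FenT is produced and active.
Diaminopimelate is present, so VelZ is active.
With repressor VelZ bound, *mibM* is not transcribed.

OFF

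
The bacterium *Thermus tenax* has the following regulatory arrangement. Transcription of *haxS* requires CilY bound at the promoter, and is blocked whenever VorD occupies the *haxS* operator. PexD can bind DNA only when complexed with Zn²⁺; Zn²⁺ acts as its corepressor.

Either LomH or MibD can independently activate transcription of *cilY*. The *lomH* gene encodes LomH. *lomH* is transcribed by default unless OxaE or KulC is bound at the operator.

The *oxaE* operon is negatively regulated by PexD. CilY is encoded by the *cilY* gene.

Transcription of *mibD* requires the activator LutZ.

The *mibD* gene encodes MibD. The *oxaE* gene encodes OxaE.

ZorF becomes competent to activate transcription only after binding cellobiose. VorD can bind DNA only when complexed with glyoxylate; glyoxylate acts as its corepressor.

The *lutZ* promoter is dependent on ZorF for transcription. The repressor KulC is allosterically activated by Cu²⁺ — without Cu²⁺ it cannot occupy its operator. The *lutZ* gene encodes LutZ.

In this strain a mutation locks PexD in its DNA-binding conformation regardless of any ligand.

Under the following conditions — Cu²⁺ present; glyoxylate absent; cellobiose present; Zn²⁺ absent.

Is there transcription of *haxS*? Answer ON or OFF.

PexD is constitutively active in this strain.
With repressor PexD bound, *oxaE* is not transcribed.
So OxaE is not produced.
Cu²⁺ is present, so KulC is active.
With repressor KulC bound, *lomH* is not transcribed.
So LomH is not produced.
Cellobiose is present, so ZorF is active.
No repressor is bound and ZorF is active, so *lutZ* is transcribed.
So LutZ is produced and active.
No repressor is bound and LutZ is active, so *mibD* is transcribed.
So MibD is produced and active.
Activator MibD is present, so *cilY* is transcribed.
So CilY is produced and active.
Glyoxylate is absent, so VorD is inactive.
No repressor is bound and CilY is active, so *haxS* is transcribed.

ON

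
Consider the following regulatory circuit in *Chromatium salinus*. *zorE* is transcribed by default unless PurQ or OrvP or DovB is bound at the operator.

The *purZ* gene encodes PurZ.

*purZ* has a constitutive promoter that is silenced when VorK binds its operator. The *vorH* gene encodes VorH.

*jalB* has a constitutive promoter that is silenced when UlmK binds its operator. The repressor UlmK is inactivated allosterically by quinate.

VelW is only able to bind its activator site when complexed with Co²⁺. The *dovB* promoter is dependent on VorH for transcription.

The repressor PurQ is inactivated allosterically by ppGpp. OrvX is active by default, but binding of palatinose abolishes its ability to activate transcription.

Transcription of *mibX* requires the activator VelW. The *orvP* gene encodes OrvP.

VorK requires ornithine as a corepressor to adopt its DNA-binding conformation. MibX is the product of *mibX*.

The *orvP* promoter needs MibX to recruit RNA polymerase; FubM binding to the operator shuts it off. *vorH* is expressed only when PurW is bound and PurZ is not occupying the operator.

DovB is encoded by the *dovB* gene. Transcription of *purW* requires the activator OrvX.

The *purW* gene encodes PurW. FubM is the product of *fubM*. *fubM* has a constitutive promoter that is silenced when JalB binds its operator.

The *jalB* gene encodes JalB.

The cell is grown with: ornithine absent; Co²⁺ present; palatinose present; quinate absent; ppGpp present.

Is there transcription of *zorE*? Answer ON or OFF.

ON

ppGpp is present, so PurQ is inactive.
Co²⁺ is present, so VelW is active.
No repressor is bound and VelW is active, so *mibX* is transcribed.
So MibX is produced and active.
Quinate is absent, so UlmK is active.
With repressor UlmK bound, *jalB* is not transcribed.
So JalB is not produced.
With no repressor bound, *fubM* is transcribed.
So FubM is produced and active.
With repressor FubM bound, *orvP* is not transcribed.
So OrvP is not produced.
Ornithine is absent, so VorK is inactive.
With no repressor bound, *purZ* is transcribed.
So PurZ is produced and active.
Palatinose is present, so OrvX is inactive.
Required activator OrvX is absent, so *purW* is not transcribed.
So PurW is not produced.
With repressor PurZ bound, *vorH* is not transcribed.
So VorH is not produced.
Required activator VorH is absent, so *dovB* is not transcribed.
So DovB is not produced.
With no repressor bound, *zorE* is transcribed.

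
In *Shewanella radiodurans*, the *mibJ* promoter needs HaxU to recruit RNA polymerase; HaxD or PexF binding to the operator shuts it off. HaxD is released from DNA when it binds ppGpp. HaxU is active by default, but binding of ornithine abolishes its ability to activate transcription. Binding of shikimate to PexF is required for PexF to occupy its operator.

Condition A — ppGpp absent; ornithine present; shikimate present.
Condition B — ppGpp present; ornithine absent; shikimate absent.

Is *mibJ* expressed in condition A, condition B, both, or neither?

B only

Condition A:
ppGpp is absent, so HaxD is active.
Ornithine is present, so HaxU is inactive.
Shikimate is present, so PexF is active.
With repressor HaxD bound, *mibJ* is not transcribed.
→ *mibJ* is OFF in A.
Condition B:
ppGpp is present, so HaxD is inactive.
Ornithine is absent, so HaxU is active.
Shikimate is absent, so PexF is inactive.
No repressor is bound and HaxU is active, so *mibJ* is transcribed.
→ *mibJ* is ON in B.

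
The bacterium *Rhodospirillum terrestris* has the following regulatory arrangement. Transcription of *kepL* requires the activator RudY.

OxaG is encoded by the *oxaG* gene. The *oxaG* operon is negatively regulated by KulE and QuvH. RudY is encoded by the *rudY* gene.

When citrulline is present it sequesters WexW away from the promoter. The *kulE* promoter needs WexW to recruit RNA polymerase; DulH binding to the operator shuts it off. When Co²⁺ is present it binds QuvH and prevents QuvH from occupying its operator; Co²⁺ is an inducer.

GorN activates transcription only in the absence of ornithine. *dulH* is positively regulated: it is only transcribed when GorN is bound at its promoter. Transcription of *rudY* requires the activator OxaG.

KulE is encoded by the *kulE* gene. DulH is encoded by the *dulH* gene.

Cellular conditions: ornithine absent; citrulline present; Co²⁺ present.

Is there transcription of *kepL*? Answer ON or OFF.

ON

Ornithine is absent, so GorN is active.
No repressor is bound and GorN is active, so *dulH* is transcribed.
So DulH is produced and active.
Citrulline is present, so WexW is inactive.
With repressor DulH bound, *kulE* is not transcribed.
So KulE is not produced.
Co²⁺ is present, so QuvH is inactive.
With no repressor bound, *oxaG* is transcribed.
So OxaG is produced and active.
No repressor is bound and OxaG is active, so *rudY* is transcribed.
So RudY is produced and active.
No repressor is bound and RudY is active, so *kepL* is transcribed.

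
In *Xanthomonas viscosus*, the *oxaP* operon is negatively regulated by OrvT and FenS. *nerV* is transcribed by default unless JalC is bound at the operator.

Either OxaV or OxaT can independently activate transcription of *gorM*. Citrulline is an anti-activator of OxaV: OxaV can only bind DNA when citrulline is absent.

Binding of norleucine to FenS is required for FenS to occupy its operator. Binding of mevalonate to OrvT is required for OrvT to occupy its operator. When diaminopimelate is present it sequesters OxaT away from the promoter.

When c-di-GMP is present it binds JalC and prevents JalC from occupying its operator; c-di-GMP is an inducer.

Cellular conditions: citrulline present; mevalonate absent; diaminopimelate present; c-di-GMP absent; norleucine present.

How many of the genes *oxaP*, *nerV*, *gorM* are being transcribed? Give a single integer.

Mevalonate is absent, so OrvT is inactive.
Norleucine is present, so FenS is active.
With repressor FenS bound, *oxaP* is not transcribed.
→ *oxaP* is OFF.
c-di-GMP is absent, so JalC is active.
With repressor JalC bound, *nerV* is not transcribed.
→ *nerV* is OFF.
Citrulline is present, so OxaV is inactive.
Diaminopimelate is present, so OxaT is inactive.
No activator is available at the *gorM* promoter, so *gorM* is not transcribed.
→ *gorM* is OFF.
0 of the 3 genes are transcribed.

0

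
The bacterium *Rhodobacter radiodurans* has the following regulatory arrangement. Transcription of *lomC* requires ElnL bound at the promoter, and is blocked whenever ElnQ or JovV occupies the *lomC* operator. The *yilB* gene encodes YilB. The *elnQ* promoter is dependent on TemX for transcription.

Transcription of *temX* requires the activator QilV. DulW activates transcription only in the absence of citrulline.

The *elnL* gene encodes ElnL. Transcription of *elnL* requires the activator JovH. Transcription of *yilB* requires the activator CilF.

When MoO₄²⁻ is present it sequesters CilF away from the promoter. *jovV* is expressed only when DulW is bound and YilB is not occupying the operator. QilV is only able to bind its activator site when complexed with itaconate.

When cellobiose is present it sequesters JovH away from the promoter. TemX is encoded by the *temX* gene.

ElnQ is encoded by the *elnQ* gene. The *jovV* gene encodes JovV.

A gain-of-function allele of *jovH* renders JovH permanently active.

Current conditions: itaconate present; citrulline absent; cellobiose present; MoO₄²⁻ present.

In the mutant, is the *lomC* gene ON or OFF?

OFF

JovH is constitutively active in this strain.
No repressor is bound and JovH is active, so *elnL* is transcribed.
So ElnL is produced and active.
Itaconate is present, so QilV is active.
No repressor is bound and QilV is active, so *temX* is transcribed.
So TemX is produced and active.
No repressor is bound and TemX is active, so *elnQ* is transcribed.
So ElnQ is produced and active.
MoO₄²⁻ is present, so CilF is inactive.
Required activator CilF is absent, so *yilB* is not transcribed.
So YilB is not produced.
Citrulline is absent, so DulW is active.
No repressor is bound and DulW is active, so *jovV* is transcribed.
So JovV is produced and active.
With repressor ElnQ bound, *lomC* is not transcribed.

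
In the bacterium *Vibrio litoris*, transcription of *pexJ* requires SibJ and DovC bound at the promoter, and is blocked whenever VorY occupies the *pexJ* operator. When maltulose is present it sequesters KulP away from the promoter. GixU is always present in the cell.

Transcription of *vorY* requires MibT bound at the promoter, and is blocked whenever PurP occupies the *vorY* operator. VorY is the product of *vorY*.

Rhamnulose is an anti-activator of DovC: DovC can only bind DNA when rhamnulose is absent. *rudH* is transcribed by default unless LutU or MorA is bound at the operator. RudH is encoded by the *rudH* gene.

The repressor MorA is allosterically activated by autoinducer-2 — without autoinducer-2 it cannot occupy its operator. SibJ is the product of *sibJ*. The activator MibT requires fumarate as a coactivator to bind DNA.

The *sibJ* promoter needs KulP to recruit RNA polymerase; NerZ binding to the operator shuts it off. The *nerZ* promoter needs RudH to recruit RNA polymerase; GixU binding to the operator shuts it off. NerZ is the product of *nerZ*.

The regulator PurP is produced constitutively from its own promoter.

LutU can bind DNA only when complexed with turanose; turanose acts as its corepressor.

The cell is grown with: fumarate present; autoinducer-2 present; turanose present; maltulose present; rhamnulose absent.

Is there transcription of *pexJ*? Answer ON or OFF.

OFF

Turanose is present, so LutU is active.
Autoinducer-2 is present, so MorA is active.
With repressor LutU bound, *rudH* is not transcribed.
So RudH is not produced.
GixU is produced constitutively and is active.
With repressor GixU bound, *nerZ* is not transcribed.
So NerZ is not produced.
Maltulose is present, so KulP is inactive.
Required activator KulP is absent, so *sibJ* is not transcribed.
So SibJ is not produced.
PurP is produced constitutively and is active.
Fumarate is present, so MibT is active.
With repressor PurP bound, *vorY* is not transcribed.
So VorY is not produced.
Rhamnulose is absent, so DovC is active.
Required activator SibJ is absent, so *pexJ* is not transcribed.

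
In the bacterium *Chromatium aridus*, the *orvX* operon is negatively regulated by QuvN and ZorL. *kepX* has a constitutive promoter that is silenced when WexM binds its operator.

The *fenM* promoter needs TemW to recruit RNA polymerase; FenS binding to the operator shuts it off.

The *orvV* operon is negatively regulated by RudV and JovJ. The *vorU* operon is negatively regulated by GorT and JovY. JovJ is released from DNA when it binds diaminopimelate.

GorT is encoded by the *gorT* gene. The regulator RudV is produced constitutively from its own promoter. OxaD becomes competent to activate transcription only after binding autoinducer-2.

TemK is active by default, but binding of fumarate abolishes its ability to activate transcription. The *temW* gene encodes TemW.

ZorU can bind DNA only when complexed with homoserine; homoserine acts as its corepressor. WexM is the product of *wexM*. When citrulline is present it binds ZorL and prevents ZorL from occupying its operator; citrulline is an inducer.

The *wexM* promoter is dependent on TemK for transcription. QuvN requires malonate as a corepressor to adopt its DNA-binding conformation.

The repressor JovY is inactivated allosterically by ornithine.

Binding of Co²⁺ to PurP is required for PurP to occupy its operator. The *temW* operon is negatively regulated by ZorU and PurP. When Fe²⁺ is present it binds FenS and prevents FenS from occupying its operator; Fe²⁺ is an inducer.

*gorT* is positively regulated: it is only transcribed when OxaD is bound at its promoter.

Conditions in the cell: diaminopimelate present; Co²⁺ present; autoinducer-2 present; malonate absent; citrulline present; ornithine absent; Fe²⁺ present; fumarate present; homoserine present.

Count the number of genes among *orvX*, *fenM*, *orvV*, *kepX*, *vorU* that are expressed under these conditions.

Malonate is absent, so QuvN is inactive.
Citrulline is present, so ZorL is inactive.
With no repressor bound, *orvX* is transcribed.
→ *orvX* is ON.
Fe²⁺ is present, so FenS is inactive.
Homoserine is present, so ZorU is active.
Co²⁺ is present, so PurP is active.
With repressor ZorU bound, *temW* is not transcribed.
So TemW is not produced.
Required activator TemW is absent, so *fenM* is not transcribed.
→ *fenM* is OFF.
RudV is produced constitutively and is active.
Diaminopimelate is present, so JovJ is inactive.
With repressor RudV bound, *orvV* is not transcribed.
→ *orvV* is OFF.
Fumarate is present, so TemK is inactive.
Required activator TemK is absent, so *wexM* is not transcribed.
So WexM is not produced.
With no repressor bound, *kepX* is transcribed.
→ *kepX* is ON.
Autoinducer-2 is present, so OxaD is active.
No repressor is bound and OxaD is active, so *gorT* is transcribed.
So GorT is produced and active.
Ornithine is absent, so JovY is active.
With repressor GorT bound, *vorU* is not transcribed.
→ *vorU* is OFF.
2 of the 5 genes are transcribed.

2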